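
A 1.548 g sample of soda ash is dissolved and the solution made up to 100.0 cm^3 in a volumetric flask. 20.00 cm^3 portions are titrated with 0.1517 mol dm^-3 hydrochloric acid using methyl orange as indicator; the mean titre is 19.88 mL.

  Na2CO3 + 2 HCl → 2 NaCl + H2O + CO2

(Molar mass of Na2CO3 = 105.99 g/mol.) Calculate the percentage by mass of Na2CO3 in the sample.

n(HCl) per titration = 0.01988 × 0.1517 = 3.016 × 10^-3 mol
From the 1:2 ratio, n(Na2CO3) in each aliquot = 1/2 × 3.016 × 10^-3 = 1.508 × 10^-3 mol
n(Na2CO3) in the whole flask = 1.508 × 10^-3 × 100.0/20.00 = 7.539 × 10^-3 mol
mass of Na2CO3 = 7.539 × 10^-3 × 105.99 = 0.7991 g
% Na2CO3 = 0.7991 / 1.548 × 100 = 51.62 %

51.62 %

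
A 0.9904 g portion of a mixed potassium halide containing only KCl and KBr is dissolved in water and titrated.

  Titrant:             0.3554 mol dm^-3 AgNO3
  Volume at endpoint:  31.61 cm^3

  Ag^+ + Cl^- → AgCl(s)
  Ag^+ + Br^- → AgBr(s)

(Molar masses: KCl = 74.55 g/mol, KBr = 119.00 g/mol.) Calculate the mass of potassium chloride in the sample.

0.5811 g

n(AgNO3) = 0.03161 × 0.3554 = 0.01123 mol
Let x = n(KCl), y = n(KBr).
Titrant: 1x + 1y = 0.01123;  mass: 74.55x + 119.00y = 0.9904
Solving, x = 7.795 × 10^-3 mol, y = 3.440 × 10^-3 mol
mass of KCl = 7.795 × 10^-3 × 74.55 = 0.5811 g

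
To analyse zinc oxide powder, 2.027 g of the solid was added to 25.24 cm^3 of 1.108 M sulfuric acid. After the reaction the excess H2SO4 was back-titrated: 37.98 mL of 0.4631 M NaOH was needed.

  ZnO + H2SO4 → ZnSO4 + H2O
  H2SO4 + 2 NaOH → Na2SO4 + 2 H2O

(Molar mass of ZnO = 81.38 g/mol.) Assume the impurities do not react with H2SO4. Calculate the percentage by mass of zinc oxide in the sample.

n(H2SO4) added = 0.02524 × 1.108 = 0.02797 mol
n(NaOH) used in back-titration = 0.03798 × 0.4631 = 0.01759 mol
From the 1:2 ratio, n(H2SO4) left over = 1/2 × 0.01759 = 8.794 × 10^-3 mol
n(H2SO4) consumed by analyte = 0.02797 − 8.794 × 10^-3 = 0.01917 mol
n(ZnO) = 0.01917 mol (1:1 ratio)
mass of ZnO = 0.01917 × 81.38 = 1.560 g
% ZnO = 1.560 / 2.027 × 100 = 76.97 %

76.97 %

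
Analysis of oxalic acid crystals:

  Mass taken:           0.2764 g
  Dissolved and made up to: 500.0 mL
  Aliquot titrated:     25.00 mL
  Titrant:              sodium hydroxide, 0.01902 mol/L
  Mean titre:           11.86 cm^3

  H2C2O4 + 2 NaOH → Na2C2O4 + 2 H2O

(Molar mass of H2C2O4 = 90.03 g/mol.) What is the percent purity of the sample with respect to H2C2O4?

73.48 %

n(NaOH) per titration = 0.01186 × 0.01902 = 2.256 × 10^-4 mol
From the 1:2 ratio, n(H2C2O4) in each aliquot = 1/2 × 2.256 × 10^-4 = 1.128 × 10^-4 mol
n(H2C2O4) in the whole flask = 1.128 × 10^-4 × 500.0/25.00 = 2.256 × 10^-3 mol
mass of H2C2O4 = 2.256 × 10^-3 × 90.03 = 0.2031 g
% H2C2O4 = 0.2031 / 0.2764 × 100 = 73.48 %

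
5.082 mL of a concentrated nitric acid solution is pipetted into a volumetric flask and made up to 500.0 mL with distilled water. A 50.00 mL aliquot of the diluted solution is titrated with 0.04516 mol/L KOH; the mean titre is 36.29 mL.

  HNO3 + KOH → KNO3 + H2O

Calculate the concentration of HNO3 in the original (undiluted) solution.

n(KOH) = 0.03629 × 0.04516 = 1.639 × 10^-3 mol
n(HNO3) in the aliquot = 1.639 × 10^-3 mol (1:1 ratio)
[HNO3]_dilute = 1.639 × 10^-3 / 0.05000 = 0.03278 mol/L
Dilution factor = 500.0 / 5.082 = 98.39
[HNO3]_stock = 0.03278 × 98.39 = 3.225 mol/L

3.225 mol/L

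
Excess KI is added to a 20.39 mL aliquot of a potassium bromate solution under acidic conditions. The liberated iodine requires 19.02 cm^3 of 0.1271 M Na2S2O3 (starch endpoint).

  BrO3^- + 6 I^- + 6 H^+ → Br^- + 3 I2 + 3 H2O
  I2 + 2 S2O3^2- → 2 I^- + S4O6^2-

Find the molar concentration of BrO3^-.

0.01976 M

n(S2O3^2-) = 0.01902 × 0.1271 = 2.417 × 10^-3 mol
n(I2) = n(S2O3^2-)/2 = 1.209 × 10^-3 mol
From the 1:3 ratio, n(BrO3^-) in the aliquot = 1/3 × 1.209 × 10^-3 = 4.029 × 10^-4 mol
[BrO3^-] = 4.029 × 10^-4 / 0.02039 = 0.01976 mol/L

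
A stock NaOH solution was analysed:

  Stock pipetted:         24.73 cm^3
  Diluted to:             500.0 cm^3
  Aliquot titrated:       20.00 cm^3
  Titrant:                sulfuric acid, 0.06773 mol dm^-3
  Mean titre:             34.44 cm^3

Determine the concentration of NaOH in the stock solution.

2 NaOH + H2SO4 → Na2SO4 + 2 H2O
n(H2SO4) = 0.03444 × 0.06773 = 2.333 × 10^-3 mol
From the 2:1 ratio, n(NaOH) in the aliquot = 2/1 × 2.333 × 10^-3 = 4.665 × 10^-3 mol
[NaOH]_dilute = 4.665 × 10^-3 / 0.02000 = 0.2333 mol/L
Dilution factor = 500.0 / 24.73 = 20.22
[NaOH]_stock = 0.2333 × 20.22 = 4.716 mol/L

4.716 mol/L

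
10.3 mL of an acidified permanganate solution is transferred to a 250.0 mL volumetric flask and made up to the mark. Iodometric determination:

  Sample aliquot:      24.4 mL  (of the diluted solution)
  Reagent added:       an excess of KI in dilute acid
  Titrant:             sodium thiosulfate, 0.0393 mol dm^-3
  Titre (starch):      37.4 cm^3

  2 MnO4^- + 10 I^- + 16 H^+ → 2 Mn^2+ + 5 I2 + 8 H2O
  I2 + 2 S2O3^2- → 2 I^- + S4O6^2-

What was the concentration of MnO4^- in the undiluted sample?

0.292 mol/L

n(S2O3^2-) = 0.0374 × 0.0393 = 1.47 × 10^-3 mol
n(I2) = n(S2O3^2-)/2 = 7.35 × 10^-4 mol
From the 2:5 ratio, n(MnO4^-) in the aliquot = 2/5 × 7.35 × 10^-4 = 2.94 × 10^-4 mol
[MnO4^-]_dilute = 2.94 × 10^-4 / 0.0244 = 0.0120 mol/L
[MnO4^-]_original = 0.0120 × 250.0/10.3 = 0.292 mol/L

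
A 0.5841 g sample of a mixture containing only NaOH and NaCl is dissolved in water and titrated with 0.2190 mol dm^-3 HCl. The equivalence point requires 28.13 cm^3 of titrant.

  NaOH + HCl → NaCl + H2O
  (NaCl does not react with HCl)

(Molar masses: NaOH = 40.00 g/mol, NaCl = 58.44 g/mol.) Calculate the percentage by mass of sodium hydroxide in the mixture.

n(HCl) = 0.02813 × 0.2190 = 6.160 × 10^-3 mol
Let x = n(NaOH), y = n(NaCl).
Titrant: 1x = 6.160 × 10^-3;  mass: 40.00x + 58.44y = 0.5841
Solving, x = 6.160 × 10^-3 mol, y = 5.778 × 10^-3 mol
mass of NaOH = 6.160 × 10^-3 × 40.00 = 0.2464 g
% NaOH = 0.2464 / 0.5841 × 100 = 42.19 %

42.19 %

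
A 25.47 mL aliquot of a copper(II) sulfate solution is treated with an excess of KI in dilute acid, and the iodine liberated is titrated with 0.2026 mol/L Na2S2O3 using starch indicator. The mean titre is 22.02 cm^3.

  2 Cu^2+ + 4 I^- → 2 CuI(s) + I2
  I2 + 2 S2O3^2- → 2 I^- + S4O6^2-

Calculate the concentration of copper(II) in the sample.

n(S2O3^2-) = 0.02202 × 0.2026 = 4.461 × 10^-3 mol
n(I2) = n(S2O3^2-)/2 = 2.231 × 10^-3 mol
From the 2:1 ratio, n(Cu2+) in the aliquot = 2/1 × 2.231 × 10^-3 = 4.461 × 10^-3 mol
[Cu2+] = 4.461 × 10^-3 / 0.02547 = 0.1752 mol/L

0.1752 mol/L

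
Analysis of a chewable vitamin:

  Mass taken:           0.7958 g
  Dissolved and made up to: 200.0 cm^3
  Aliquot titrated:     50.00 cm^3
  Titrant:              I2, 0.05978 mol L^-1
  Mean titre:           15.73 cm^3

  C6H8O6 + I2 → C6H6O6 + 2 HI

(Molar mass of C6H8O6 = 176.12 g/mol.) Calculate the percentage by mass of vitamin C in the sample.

n(I2) per titration = 0.01573 × 0.05978 = 9.403 × 10^-4 mol
n(C6H8O6) in each aliquot = 9.403 × 10^-4 mol (1:1 ratio)
n(C6H8O6) in the whole flask = 9.403 × 10^-4 × 200.0/50.00 = 3.761 × 10^-3 mol
mass of C6H8O6 = 3.761 × 10^-3 × 176.12 = 0.6625 g
% C6H8O6 = 0.6625 / 0.7958 × 100 = 83.24 %

83.24 %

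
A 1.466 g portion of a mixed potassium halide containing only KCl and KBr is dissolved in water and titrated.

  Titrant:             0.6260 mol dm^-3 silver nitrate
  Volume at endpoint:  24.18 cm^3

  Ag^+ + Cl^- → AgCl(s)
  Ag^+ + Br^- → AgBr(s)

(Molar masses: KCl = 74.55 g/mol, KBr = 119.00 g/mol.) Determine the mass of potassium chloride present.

n(AgNO3) = 0.02418 × 0.6260 = 0.01514 mol
Let x = n(KCl), y = n(KBr).
Titrant: 1x + 1y = 0.01514;  mass: 74.55x + 119.00y = 1.466
Solving, x = 7.543 × 10^-3 mol, y = 7.594 × 10^-3 mol
mass of KCl = 7.543 × 10^-3 × 74.55 = 0.5623 g

0.5623 g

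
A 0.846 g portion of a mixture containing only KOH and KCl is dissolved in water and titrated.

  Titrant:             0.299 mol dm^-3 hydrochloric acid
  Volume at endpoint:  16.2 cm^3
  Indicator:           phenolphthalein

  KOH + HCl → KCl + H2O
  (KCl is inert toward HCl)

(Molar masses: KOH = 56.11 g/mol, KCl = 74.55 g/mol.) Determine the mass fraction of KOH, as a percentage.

n(HCl) = 0.0162 × 0.299 = 4.84 × 10^-3 mol
Let x = n(KOH), y = n(KCl).
Titrant: 1x = 4.84 × 10^-3;  mass: 56.11x + 74.55y = 0.846
Solving, x = 4.84 × 10^-3 mol, y = 7.70 × 10^-3 mol
mass of KOH = 4.84 × 10^-3 × 56.11 = 0.272 g
% KOH = 0.272 / 0.846 × 100 = 32.1 %

32.1 %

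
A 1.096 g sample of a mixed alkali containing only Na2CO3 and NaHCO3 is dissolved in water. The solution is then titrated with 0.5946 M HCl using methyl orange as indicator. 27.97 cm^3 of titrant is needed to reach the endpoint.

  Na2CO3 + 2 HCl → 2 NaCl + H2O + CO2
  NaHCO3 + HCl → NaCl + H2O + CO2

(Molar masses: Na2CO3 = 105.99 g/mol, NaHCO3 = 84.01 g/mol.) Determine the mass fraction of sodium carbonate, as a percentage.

46.95 %

n(HCl) = 0.02797 × 0.5946 = 0.01663 mol
Let x = n(Na2CO3), y = n(NaHCO3).
Titrant: 2x + 1y = 0.01663;  mass: 105.99x + 84.01y = 1.096
Solving, x = 4.855 × 10^-3 mol, y = 6.921 × 10^-3 mol
mass of Na2CO3 = 4.855 × 10^-3 × 105.99 = 0.5146 g
% Na2CO3 = 0.5146 / 1.096 × 100 = 46.95 %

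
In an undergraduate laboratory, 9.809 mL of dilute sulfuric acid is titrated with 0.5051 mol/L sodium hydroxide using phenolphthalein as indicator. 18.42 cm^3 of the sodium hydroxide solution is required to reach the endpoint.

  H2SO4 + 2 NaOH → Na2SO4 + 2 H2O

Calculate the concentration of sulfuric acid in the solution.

0.4743 mol/L

n(NaOH) = 0.01842 L × 0.5051 mol/L = 9.304 × 10^-3 mol
From the 1:2 mole ratio, n(H2SO4) = 1/2 × 9.304 × 10^-3 = 4.652 × 10^-3 mol
[H2SO4] = 4.652 × 10^-3 mol / 0.009809 L = 0.4743 mol/L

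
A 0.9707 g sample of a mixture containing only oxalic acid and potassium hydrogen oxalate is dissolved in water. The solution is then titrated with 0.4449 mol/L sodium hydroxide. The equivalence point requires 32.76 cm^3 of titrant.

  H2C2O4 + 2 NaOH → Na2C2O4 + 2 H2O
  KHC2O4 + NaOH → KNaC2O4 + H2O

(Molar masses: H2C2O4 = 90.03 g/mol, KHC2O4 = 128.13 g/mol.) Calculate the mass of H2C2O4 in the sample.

n(NaOH) = 0.03276 × 0.4449 = 0.01457 mol
Let x = n(H2C2O4), y = n(KHC2O4).
Titrant: 2x + 1y = 0.01457;  mass: 90.03x + 128.13y = 0.9707
Solving, x = 5.395 × 10^-3 mol, y = 3.785 × 10^-3 mol
mass of H2C2O4 = 5.395 × 10^-3 × 90.03 = 0.4857 g

0.4857 g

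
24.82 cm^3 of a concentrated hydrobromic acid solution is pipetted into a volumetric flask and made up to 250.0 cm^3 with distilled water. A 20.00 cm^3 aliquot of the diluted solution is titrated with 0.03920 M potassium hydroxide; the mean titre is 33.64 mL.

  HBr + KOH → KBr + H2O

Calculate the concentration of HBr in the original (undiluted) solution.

0.6641 M

n(KOH) = 0.03364 × 0.03920 = 1.319 × 10^-3 mol
n(HBr) in the aliquot = 1.319 × 10^-3 mol (1:1 ratio)
[HBr]_dilute = 1.319 × 10^-3 / 0.02000 = 0.06593 mol/L
Dilution factor = 250.0 / 24.82 = 10.07
[HBr]_stock = 0.06593 × 10.07 = 0.6641 mol/L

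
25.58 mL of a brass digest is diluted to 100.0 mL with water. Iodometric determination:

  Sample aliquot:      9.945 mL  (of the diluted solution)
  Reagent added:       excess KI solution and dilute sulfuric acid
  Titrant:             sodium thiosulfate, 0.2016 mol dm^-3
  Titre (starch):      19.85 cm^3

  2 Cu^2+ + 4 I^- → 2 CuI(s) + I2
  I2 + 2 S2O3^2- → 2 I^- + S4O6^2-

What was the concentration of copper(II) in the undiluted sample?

n(S2O3^2-) = 0.01985 × 0.2016 = 4.002 × 10^-3 mol
n(I2) = n(S2O3^2-)/2 = 2.001 × 10^-3 mol
From the 2:1 ratio, n(Cu2+) in the aliquot = 2/1 × 2.001 × 10^-3 = 4.002 × 10^-3 mol
[Cu2+]_dilute = 4.002 × 10^-3 / 0.009945 = 0.4024 mol/L
[Cu2+]_original = 0.4024 × 100.0/25.58 = 1.573 mol/L

1.573 mol/L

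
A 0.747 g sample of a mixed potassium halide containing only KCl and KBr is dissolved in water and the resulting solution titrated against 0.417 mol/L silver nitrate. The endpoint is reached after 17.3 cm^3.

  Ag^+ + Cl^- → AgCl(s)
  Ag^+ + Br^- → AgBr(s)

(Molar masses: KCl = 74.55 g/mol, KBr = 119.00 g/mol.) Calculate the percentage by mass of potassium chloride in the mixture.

n(AgNO3) = 0.0173 × 0.417 = 7.21 × 10^-3 mol
Let x = n(KCl), y = n(KBr).
Titrant: 1x + 1y = 7.21 × 10^-3;  mass: 74.55x + 119.00y = 0.747
Solving, x = 2.51 × 10^-3 mol, y = 4.71 × 10^-3 mol
mass of KCl = 2.51 × 10^-3 × 74.55 = 0.187 g
% KCl = 0.187 / 0.747 × 100 = 25.0 %

25.0 %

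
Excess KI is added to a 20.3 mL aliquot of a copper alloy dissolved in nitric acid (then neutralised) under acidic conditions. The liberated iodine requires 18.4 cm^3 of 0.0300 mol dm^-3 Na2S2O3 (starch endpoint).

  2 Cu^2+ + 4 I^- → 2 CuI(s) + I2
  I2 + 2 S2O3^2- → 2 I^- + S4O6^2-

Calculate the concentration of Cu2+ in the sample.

n(S2O3^2-) = 0.0184 × 0.0300 = 5.52 × 10^-4 mol
n(I2) = n(S2O3^2-)/2 = 2.76 × 10^-4 mol
From the 2:1 ratio, n(Cu2+) in the aliquot = 2/1 × 2.76 × 10^-4 = 5.52 × 10^-4 mol
[Cu2+] = 5.52 × 10^-4 / 0.0203 = 0.0272 mol/L

0.0272 mol/L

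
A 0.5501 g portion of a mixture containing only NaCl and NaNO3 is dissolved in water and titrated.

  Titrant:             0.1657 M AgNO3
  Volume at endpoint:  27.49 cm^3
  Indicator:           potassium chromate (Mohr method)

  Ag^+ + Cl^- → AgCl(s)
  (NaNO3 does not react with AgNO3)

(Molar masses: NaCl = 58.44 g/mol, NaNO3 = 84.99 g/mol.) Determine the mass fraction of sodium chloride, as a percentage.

48.39 %

n(AgNO3) = 0.02749 × 0.1657 = 4.555 × 10^-3 mol
Let x = n(NaCl), y = n(NaNO3).
Titrant: 1x = 4.555 × 10^-3;  mass: 58.44x + 84.99y = 0.5501
Solving, x = 4.555 × 10^-3 mol, y = 3.340 × 10^-3 mol
mass of NaCl = 4.555 × 10^-3 × 58.44 = 0.2662 g
% NaCl = 0.2662 / 0.5501 × 100 = 48.39 %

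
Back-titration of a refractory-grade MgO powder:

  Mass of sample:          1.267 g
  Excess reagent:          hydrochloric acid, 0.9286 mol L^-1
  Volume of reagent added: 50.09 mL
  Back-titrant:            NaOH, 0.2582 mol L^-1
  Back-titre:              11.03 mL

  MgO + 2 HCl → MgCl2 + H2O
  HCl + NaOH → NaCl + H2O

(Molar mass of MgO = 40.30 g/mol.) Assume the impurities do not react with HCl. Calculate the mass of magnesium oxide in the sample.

0.8799 g

n(HCl) added = 0.05009 × 0.9286 = 0.04651 mol
n(NaOH) used in back-titration = 0.01103 × 0.2582 = 2.848 × 10^-3 mol
n(HCl) left over = 2.848 × 10^-3 mol (1:1 ratio)
n(HCl) consumed by analyte = 0.04651 − 2.848 × 10^-3 = 0.04367 mol
From the 1:2 ratio, n(MgO) = 1/2 × 0.04367 = 0.02183 mol
mass of MgO = 0.02183 × 40.30 = 0.8799 g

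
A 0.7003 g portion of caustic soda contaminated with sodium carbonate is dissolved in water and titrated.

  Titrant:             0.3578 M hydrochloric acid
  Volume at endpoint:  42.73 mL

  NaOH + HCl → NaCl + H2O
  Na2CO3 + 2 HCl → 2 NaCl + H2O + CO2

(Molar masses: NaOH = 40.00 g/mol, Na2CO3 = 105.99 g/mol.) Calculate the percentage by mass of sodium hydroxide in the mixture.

n(HCl) = 0.04273 × 0.3578 = 0.01529 mol
Let x = n(NaOH), y = n(Na2CO3).
Titrant: 1x + 2y = 0.01529;  mass: 40.00x + 105.99y = 0.7003
Solving, x = 8.459 × 10^-3 mol, y = 3.415 × 10^-3 mol
mass of NaOH = 8.459 × 10^-3 × 40.00 = 0.3384 g
% NaOH = 0.3384 / 0.7003 × 100 = 48.32 %

48.32 %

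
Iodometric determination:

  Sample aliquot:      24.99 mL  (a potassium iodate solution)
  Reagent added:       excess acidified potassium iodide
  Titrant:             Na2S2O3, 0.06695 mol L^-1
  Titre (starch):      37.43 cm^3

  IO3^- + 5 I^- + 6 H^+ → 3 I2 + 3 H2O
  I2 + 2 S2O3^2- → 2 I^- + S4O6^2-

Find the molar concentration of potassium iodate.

n(S2O3^2-) = 0.03743 × 0.06695 = 2.506 × 10^-3 mol
n(I2) = n(S2O3^2-)/2 = 1.253 × 10^-3 mol
From the 1:3 ratio, n(IO3^-) in the aliquot = 1/3 × 1.253 × 10^-3 = 4.177 × 10^-4 mol
[IO3^-] = 4.177 × 10^-4 / 0.02499 = 0.01671 mol/L

0.01671 mol/L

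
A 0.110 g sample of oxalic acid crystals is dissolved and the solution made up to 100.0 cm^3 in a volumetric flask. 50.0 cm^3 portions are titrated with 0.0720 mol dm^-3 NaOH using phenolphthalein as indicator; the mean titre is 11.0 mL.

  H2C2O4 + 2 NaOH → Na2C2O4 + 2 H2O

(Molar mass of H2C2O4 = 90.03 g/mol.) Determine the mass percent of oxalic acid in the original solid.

64.8 %

n(NaOH) per titration = 0.0110 × 0.0720 = 7.92 × 10^-4 mol
From the 1:2 ratio, n(H2C2O4) in each aliquot = 1/2 × 7.92 × 10^-4 = 3.96 × 10^-4 mol
n(H2C2O4) in the whole flask = 3.96 × 10^-4 × 100.0/50.0 = 7.92 × 10^-4 mol
mass of H2C2O4 = 7.92 × 10^-4 × 90.03 = 0.0713 g
% H2C2O4 = 0.0713 / 0.110 × 100 = 64.8 %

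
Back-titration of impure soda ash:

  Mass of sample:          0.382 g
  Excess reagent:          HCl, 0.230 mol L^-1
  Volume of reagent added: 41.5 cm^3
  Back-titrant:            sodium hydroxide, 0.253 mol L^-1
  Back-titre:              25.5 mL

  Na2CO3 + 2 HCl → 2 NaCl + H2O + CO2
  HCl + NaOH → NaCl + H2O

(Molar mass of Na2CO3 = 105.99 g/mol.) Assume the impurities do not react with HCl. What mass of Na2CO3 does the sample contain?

0.164 g

n(HCl) added = 0.0415 × 0.230 = 9.54 × 10^-3 mol
n(NaOH) used in back-titration = 0.0255 × 0.253 = 6.45 × 10^-3 mol
n(HCl) left over = 6.45 × 10^-3 mol (1:1 ratio)
n(HCl) consumed by analyte = 9.54 × 10^-3 − 6.45 × 10^-3 = 3.09 × 10^-3 mol
From the 1:2 ratio, n(Na2CO3) = 1/2 × 3.09 × 10^-3 = 1.55 × 10^-3 mol
mass of Na2CO3 = 1.55 × 10^-3 × 105.99 = 0.164 g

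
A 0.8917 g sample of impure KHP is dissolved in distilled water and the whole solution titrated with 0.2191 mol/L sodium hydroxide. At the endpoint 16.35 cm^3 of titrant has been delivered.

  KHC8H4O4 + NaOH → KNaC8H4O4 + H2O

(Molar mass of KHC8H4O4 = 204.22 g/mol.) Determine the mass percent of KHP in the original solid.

n(NaOH) = 0.01635 L × 0.2191 mol/L = 3.582 × 10^-3 mol
n(KHC8H4O4) = 3.582 × 10^-3 mol (1:1 ratio)
mass of KHC8H4O4 = 3.582 × 10^-3 × 204.22 g/mol = 0.7316 g
% KHC8H4O4 = 0.7316 / 0.8917 × 100 = 82.04 %

82.04 %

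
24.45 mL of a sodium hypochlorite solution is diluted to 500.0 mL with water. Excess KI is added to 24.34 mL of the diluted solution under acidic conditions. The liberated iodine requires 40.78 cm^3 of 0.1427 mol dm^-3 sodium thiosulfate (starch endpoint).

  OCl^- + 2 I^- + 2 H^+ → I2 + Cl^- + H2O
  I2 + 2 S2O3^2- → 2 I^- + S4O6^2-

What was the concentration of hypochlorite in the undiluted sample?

2.445 mol/L

n(S2O3^2-) = 0.04078 × 0.1427 = 5.819 × 10^-3 mol
n(I2) = n(S2O3^2-)/2 = 2.910 × 10^-3 mol
n(OCl^-) in the aliquot = 2.910 × 10^-3 mol (1:1 ratio)
[OCl^-]_dilute = 2.910 × 10^-3 / 0.02434 = 0.1195 mol/L
[OCl^-]_original = 0.1195 × 500.0/24.45 = 2.445 mol/L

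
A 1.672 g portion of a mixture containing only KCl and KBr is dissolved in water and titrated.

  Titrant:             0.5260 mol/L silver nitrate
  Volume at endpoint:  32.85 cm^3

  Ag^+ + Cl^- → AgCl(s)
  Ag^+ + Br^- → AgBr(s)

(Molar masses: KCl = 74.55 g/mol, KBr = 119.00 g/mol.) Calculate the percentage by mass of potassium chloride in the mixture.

n(AgNO3) = 0.03285 × 0.5260 = 0.01728 mol
Let x = n(KCl), y = n(KBr).
Titrant: 1x + 1y = 0.01728;  mass: 74.55x + 119.00y = 1.672
Solving, x = 8.644 × 10^-3 mol, y = 8.635 × 10^-3 mol
mass of KCl = 8.644 × 10^-3 × 74.55 = 0.6444 g
% KCl = 0.6444 / 1.672 × 100 = 38.54 %

38.54 %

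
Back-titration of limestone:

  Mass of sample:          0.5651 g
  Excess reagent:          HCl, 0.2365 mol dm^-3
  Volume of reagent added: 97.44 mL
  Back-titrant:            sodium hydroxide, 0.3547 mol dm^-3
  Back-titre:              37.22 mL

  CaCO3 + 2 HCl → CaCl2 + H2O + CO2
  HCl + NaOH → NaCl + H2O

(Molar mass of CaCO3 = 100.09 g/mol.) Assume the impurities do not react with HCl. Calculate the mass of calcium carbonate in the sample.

n(HCl) added = 0.09744 × 0.2365 = 0.02304 mol
n(NaOH) used in back-titration = 0.03722 × 0.3547 = 0.01320 mol
n(HCl) left over = 0.01320 mol (1:1 ratio)
n(HCl) consumed by analyte = 0.02304 − 0.01320 = 9.843 × 10^-3 mol
From the 1:2 ratio, n(CaCO3) = 1/2 × 9.843 × 10^-3 = 4.921 × 10^-3 mol
mass of CaCO3 = 4.921 × 10^-3 × 100.09 = 0.4926 g

0.4926 g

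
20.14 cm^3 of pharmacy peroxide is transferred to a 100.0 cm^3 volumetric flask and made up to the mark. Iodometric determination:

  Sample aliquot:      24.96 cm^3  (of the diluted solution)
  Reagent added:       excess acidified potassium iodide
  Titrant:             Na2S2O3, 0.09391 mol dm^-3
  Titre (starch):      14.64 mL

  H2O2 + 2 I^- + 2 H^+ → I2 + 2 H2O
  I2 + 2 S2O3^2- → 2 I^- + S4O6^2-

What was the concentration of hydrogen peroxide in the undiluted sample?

0.1367 mol/L

n(S2O3^2-) = 0.01464 × 0.09391 = 1.375 × 10^-3 mol
n(I2) = n(S2O3^2-)/2 = 6.874 × 10^-4 mol
n(H2O2) in the aliquot = 6.874 × 10^-4 mol (1:1 ratio)
[H2O2]_dilute = 6.874 × 10^-4 / 0.02496 = 0.02754 mol/L
[H2O2]_original = 0.02754 × 100.0/20.14 = 0.1367 mol/L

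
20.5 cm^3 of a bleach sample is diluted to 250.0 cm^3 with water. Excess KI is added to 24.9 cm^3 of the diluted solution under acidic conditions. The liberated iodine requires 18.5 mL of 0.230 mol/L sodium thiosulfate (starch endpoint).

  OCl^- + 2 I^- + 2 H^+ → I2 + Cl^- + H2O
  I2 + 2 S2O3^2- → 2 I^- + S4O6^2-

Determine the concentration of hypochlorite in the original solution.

n(S2O3^2-) = 0.0185 × 0.230 = 4.25 × 10^-3 mol
n(I2) = n(S2O3^2-)/2 = 2.13 × 10^-3 mol
n(OCl^-) in the aliquot = 2.13 × 10^-3 mol (1:1 ratio)
[OCl^-]_dilute = 2.13 × 10^-3 / 0.0249 = 0.0854 mol/L
[OCl^-]_original = 0.0854 × 250.0/20.5 = 1.04 mol/L

1.04 mol/L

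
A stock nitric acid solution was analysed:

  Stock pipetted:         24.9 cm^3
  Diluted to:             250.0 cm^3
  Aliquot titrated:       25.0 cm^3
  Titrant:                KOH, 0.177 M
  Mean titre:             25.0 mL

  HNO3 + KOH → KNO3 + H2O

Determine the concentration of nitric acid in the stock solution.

n(KOH) = 0.0250 × 0.177 = 4.42 × 10^-3 mol
n(HNO3) in the aliquot = 4.42 × 10^-3 mol (1:1 ratio)
[HNO3]_dilute = 4.42 × 10^-3 / 0.0250 = 0.177 mol/L
Dilution factor = 250.0 / 24.9 = 10.04
[HNO3]_stock = 0.177 × 10.04 = 1.78 mol/L

1.78 M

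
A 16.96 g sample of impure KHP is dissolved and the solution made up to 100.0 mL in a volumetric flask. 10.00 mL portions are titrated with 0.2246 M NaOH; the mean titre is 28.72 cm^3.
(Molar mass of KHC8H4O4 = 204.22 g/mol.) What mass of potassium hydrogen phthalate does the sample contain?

13.17 g

KHC8H4O4 + NaOH → KNaC8H4O4 + H2O
n(NaOH) per titration = 0.02872 × 0.2246 = 6.451 × 10^-3 mol
n(KHC8H4O4) in each aliquot = 6.451 × 10^-3 mol (1:1 ratio)
n(KHC8H4O4) in the whole flask = 6.451 × 10^-3 × 100.0/10.00 = 0.06451 mol
mass of KHC8H4O4 = 0.06451 × 204.22 = 13.17 g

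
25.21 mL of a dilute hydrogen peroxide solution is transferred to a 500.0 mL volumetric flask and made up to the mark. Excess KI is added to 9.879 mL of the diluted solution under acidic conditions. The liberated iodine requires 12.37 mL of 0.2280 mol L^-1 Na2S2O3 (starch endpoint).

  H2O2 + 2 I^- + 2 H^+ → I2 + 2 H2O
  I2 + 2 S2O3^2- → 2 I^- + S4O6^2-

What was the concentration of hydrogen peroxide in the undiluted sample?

2.831 mol/L

n(S2O3^2-) = 0.01237 × 0.2280 = 2.820 × 10^-3 mol
n(I2) = n(S2O3^2-)/2 = 1.410 × 10^-3 mol
n(H2O2) in the aliquot = 1.410 × 10^-3 mol (1:1 ratio)
[H2O2]_dilute = 1.410 × 10^-3 / 0.009879 = 0.1427 mol/L
[H2O2]_original = 0.1427 × 500.0/25.21 = 2.831 mol/L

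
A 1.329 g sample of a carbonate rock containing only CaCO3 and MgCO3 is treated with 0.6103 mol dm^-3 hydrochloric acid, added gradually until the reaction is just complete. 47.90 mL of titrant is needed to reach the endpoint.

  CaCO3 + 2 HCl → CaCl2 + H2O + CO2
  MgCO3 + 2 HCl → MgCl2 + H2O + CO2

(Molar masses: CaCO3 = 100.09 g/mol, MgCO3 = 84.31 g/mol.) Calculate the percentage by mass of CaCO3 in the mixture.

n(HCl) = 0.04790 × 0.6103 = 0.02923 mol
Let x = n(CaCO3), y = n(MgCO3).
Titrant: 2x + 2y = 0.02923;  mass: 100.09x + 84.31y = 1.329
Solving, x = 6.126 × 10^-3 mol, y = 8.491 × 10^-3 mol
mass of CaCO3 = 6.126 × 10^-3 × 100.09 = 0.6131 g
% CaCO3 = 0.6131 / 1.329 × 100 = 46.14 %

46.14 %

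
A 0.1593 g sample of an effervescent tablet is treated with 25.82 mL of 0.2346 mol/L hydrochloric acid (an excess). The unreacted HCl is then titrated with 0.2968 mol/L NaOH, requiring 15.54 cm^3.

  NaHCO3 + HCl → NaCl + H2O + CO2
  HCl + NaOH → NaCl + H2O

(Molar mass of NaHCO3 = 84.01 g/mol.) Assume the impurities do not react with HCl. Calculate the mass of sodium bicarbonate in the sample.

n(HCl) added = 0.02582 × 0.2346 = 6.057 × 10^-3 mol
n(NaOH) used in back-titration = 0.01554 × 0.2968 = 4.612 × 10^-3 mol
n(HCl) left over = 4.612 × 10^-3 mol (1:1 ratio)
n(HCl) consumed by analyte = 6.057 × 10^-3 − 4.612 × 10^-3 = 1.445 × 10^-3 mol
n(NaHCO3) = 1.445 × 10^-3 mol (1:1 ratio)
mass of NaHCO3 = 1.445 × 10^-3 × 84.01 = 0.1214 g

0.1214 g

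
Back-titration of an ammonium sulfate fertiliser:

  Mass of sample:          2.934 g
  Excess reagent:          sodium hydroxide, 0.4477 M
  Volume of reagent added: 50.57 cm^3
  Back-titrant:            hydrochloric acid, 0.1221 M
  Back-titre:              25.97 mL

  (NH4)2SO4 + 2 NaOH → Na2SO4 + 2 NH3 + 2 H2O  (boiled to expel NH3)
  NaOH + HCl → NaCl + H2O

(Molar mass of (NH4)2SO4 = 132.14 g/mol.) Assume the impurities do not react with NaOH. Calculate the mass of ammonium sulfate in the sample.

1.286 g

n(NaOH) added = 0.05057 × 0.4477 = 0.02264 mol
n(HCl) used in back-titration = 0.02597 × 0.1221 = 3.171 × 10^-3 mol
n(NaOH) left over = 3.171 × 10^-3 mol (1:1 ratio)
n(NaOH) consumed by analyte = 0.02264 − 3.171 × 10^-3 = 0.01947 mol
From the 1:2 ratio, n((NH4)2SO4) = 1/2 × 0.01947 = 9.735 × 10^-3 mol
mass of (NH4)2SO4 = 9.735 × 10^-3 × 132.14 = 1.286 g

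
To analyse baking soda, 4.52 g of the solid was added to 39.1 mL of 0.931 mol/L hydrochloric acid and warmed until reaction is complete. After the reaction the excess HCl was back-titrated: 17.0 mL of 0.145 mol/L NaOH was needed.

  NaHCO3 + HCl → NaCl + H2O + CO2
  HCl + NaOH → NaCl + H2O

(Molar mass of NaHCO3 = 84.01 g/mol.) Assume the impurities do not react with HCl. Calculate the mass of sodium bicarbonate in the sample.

2.85 g

n(HCl) added = 0.0391 × 0.931 = 0.0364 mol
n(NaOH) used in back-titration = 0.0170 × 0.145 = 2.46 × 10^-3 mol
n(HCl) left over = 2.46 × 10^-3 mol (1:1 ratio)
n(HCl) consumed by analyte = 0.0364 − 2.46 × 10^-3 = 0.0339 mol
n(NaHCO3) = 0.0339 mol (1:1 ratio)
mass of NaHCO3 = 0.0339 × 84.01 = 2.85 g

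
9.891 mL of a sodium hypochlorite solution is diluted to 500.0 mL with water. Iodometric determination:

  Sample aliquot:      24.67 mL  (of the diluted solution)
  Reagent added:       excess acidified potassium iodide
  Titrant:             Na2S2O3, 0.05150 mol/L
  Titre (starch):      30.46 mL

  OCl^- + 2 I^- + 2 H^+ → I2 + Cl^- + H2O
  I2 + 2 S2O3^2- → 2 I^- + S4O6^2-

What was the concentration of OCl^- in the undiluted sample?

n(S2O3^2-) = 0.03046 × 0.05150 = 1.569 × 10^-3 mol
n(I2) = n(S2O3^2-)/2 = 7.843 × 10^-4 mol
n(OCl^-) in the aliquot = 7.843 × 10^-4 mol (1:1 ratio)
[OCl^-]_dilute = 7.843 × 10^-4 / 0.02467 = 0.03179 mol/L
[OCl^-]_original = 0.03179 × 500.0/9.891 = 1.607 mol/L

1.607 mol/L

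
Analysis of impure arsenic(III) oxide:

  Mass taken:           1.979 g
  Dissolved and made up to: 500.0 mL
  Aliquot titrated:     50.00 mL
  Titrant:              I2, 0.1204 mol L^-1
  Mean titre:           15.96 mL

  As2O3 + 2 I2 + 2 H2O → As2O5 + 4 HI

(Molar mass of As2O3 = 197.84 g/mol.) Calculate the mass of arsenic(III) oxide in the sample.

1.901 g

n(I2) per titration = 0.01596 × 0.1204 = 1.922 × 10^-3 mol
From the 1:2 ratio, n(As2O3) in each aliquot = 1/2 × 1.922 × 10^-3 = 9.608 × 10^-4 mol
n(As2O3) in the whole flask = 9.608 × 10^-4 × 500.0/50.00 = 9.608 × 10^-3 mol
mass of As2O3 = 9.608 × 10^-3 × 197.84 = 1.901 g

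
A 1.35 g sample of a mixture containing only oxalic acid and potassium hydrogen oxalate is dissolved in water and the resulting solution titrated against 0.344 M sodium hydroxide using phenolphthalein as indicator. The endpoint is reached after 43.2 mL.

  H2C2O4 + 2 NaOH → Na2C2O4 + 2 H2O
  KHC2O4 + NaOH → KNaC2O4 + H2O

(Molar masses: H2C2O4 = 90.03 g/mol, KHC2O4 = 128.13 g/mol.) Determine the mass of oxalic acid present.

n(NaOH) = 0.0432 × 0.344 = 0.0149 mol
Let x = n(H2C2O4), y = n(KHC2O4).
Titrant: 2x + 1y = 0.0149;  mass: 90.03x + 128.13y = 1.35
Solving, x = 3.33 × 10^-3 mol, y = 8.19 × 10^-3 mol
mass of H2C2O4 = 3.33 × 10^-3 × 90.03 = 0.300 g

0.300 g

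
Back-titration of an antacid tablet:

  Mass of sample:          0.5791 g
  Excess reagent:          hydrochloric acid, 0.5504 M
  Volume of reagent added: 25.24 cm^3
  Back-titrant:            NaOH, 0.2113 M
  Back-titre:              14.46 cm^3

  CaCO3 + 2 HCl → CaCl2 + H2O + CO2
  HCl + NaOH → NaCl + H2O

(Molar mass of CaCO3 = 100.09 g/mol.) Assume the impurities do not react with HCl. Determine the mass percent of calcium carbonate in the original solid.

93.65 %

n(HCl) added = 0.02524 × 0.5504 = 0.01389 mol
n(NaOH) used in back-titration = 0.01446 × 0.2113 = 3.055 × 10^-3 mol
n(HCl) left over = 3.055 × 10^-3 mol (1:1 ratio)
n(HCl) consumed by analyte = 0.01389 − 3.055 × 10^-3 = 0.01084 mol
From the 1:2 ratio, n(CaCO3) = 1/2 × 0.01084 = 5.418 × 10^-3 mol
mass of CaCO3 = 5.418 × 10^-3 × 100.09 = 0.5423 g
% CaCO3 = 0.5423 / 0.5791 × 100 = 93.65 %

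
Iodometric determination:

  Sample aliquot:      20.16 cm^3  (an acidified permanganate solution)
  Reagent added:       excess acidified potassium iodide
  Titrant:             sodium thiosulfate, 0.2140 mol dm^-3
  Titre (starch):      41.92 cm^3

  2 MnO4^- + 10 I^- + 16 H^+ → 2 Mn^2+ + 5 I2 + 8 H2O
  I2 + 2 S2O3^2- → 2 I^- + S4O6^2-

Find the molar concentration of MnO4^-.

n(S2O3^2-) = 0.04192 × 0.2140 = 8.971 × 10^-3 mol
n(I2) = n(S2O3^2-)/2 = 4.485 × 10^-3 mol
From the 2:5 ratio, n(MnO4^-) in the aliquot = 2/5 × 4.485 × 10^-3 = 1.794 × 10^-3 mol
[MnO4^-] = 1.794 × 10^-3 / 0.02016 = 0.08900 mol/L

0.08900 mol/L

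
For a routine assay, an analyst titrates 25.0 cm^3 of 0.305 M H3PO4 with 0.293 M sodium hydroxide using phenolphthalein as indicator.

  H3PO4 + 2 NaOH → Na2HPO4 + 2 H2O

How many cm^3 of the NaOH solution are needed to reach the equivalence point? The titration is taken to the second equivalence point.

52.0 mL

n(H3PO4) = 0.0250 L × 0.305 mol/L = 7.62 × 10^-3 mol
From the 2:1 stoichiometry, n(NaOH) = 2/1 × 7.62 × 10^-3 = 0.0152 mol
V(NaOH) = 0.0152 mol / 0.293 mol/L = 0.0520 L = 52.0 mL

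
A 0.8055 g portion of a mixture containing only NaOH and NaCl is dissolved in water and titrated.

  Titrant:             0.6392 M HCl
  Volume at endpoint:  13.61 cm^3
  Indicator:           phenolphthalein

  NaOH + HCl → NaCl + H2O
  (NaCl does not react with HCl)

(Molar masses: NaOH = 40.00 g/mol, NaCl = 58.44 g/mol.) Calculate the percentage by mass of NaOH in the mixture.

43.20 %

n(HCl) = 0.01361 × 0.6392 = 8.700 × 10^-3 mol
Let x = n(NaOH), y = n(NaCl).
Titrant: 1x = 8.700 × 10^-3;  mass: 40.00x + 58.44y = 0.8055
Solving, x = 8.700 × 10^-3 mol, y = 7.829 × 10^-3 mol
mass of NaOH = 8.700 × 10^-3 × 40.00 = 0.3480 g
% NaOH = 0.3480 / 0.8055 × 100 = 43.20 %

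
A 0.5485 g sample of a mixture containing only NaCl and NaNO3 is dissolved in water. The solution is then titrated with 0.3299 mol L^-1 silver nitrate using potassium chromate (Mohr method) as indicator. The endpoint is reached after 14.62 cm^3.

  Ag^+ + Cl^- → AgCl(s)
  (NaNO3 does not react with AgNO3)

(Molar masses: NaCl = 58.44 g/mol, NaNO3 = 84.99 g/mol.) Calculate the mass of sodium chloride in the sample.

0.2819 g

n(AgNO3) = 0.01462 × 0.3299 = 4.823 × 10^-3 mol
Let x = n(NaCl), y = n(NaNO3).
Titrant: 1x = 4.823 × 10^-3;  mass: 58.44x + 84.99y = 0.5485
Solving, x = 4.823 × 10^-3 mol, y = 3.137 × 10^-3 mol
mass of NaCl = 4.823 × 10^-3 × 58.44 = 0.2819 g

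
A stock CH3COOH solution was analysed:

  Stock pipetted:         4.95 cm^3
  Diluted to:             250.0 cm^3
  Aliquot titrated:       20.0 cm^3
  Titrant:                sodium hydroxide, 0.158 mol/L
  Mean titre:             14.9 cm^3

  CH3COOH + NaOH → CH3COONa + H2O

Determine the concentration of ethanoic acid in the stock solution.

n(NaOH) = 0.0149 × 0.158 = 2.35 × 10^-3 mol
n(CH3COOH) in the aliquot = 2.35 × 10^-3 mol (1:1 ratio)
[CH3COOH]_dilute = 2.35 × 10^-3 / 0.0200 = 0.118 mol/L
Dilution factor = 250.0 / 4.95 = 50.51
[CH3COOH]_stock = 0.118 × 50.51 = 5.94 mol/L

5.94 mol/L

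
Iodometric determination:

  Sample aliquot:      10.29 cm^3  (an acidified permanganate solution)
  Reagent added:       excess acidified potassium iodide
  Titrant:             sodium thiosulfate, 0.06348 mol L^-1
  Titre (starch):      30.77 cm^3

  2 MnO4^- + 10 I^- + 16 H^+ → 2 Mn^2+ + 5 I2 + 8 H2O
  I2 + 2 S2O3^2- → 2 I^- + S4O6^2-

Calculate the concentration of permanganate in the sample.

n(S2O3^2-) = 0.03077 × 0.06348 = 1.953 × 10^-3 mol
n(I2) = n(S2O3^2-)/2 = 9.766 × 10^-4 mol
From the 2:5 ratio, n(MnO4^-) in the aliquot = 2/5 × 9.766 × 10^-4 = 3.907 × 10^-4 mol
[MnO4^-] = 3.907 × 10^-4 / 0.01029 = 0.03796 mol/L

0.03796 mol/L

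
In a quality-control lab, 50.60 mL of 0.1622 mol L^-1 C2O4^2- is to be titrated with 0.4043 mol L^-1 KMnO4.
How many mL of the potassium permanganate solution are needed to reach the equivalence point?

8.120 mL

2 MnO4^- + 5 C2O4^2- + 16 H^+ → 2 Mn^2+ + 10 CO2 + 8 H2O
n(C2O4^2-) = 0.05060 L × 0.1622 mol/L = 8.207 × 10^-3 mol
From the 2:5 stoichiometry, n(KMnO4) = 2/5 × 8.207 × 10^-3 = 3.283 × 10^-3 mol
V(KMnO4) = 3.283 × 10^-3 mol / 0.4043 mol/L = 0.008120 L = 8.120 mL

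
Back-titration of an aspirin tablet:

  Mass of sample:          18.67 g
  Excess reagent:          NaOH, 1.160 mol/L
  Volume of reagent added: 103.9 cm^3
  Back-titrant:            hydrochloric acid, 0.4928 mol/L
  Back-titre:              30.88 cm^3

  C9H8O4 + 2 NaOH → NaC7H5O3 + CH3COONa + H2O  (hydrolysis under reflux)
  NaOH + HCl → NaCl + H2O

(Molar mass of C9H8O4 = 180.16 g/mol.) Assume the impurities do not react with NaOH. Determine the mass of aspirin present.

n(NaOH) added = 0.1039 × 1.160 = 0.1205 mol
n(HCl) used in back-titration = 0.03088 × 0.4928 = 0.01522 mol
n(NaOH) left over = 0.01522 mol (1:1 ratio)
n(NaOH) consumed by analyte = 0.1205 − 0.01522 = 0.1053 mol
From the 1:2 ratio, n(C9H8O4) = 1/2 × 0.1053 = 0.05265 mol
mass of C9H8O4 = 0.05265 × 180.16 = 9.486 g

9.486 g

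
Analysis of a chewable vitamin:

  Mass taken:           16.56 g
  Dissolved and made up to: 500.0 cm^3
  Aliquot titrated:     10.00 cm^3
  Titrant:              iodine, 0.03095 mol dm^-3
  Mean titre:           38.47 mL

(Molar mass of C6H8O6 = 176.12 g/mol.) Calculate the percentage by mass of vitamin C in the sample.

63.31 %

C6H8O6 + I2 → C6H6O6 + 2 HI
n(I2) per titration = 0.03847 × 0.03095 = 1.191 × 10^-3 mol
n(C6H8O6) in each aliquot = 1.191 × 10^-3 mol (1:1 ratio)
n(C6H8O6) in the whole flask = 1.191 × 10^-3 × 500.0/10.00 = 0.05953 mol
mass of C6H8O6 = 0.05953 × 176.12 = 10.48 g
% C6H8O6 = 10.48 / 16.56 × 100 = 63.31 %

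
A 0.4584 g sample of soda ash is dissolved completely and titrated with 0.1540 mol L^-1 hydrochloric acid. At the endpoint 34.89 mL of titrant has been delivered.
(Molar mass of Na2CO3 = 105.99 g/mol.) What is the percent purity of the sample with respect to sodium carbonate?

62.12 %

Na2CO3 + 2 HCl → 2 NaCl + H2O + CO2
n(HCl) = 0.03489 L × 0.1540 mol/L = 5.373 × 10^-3 mol
From the 1:2 ratio, n(Na2CO3) = 1/2 × 5.373 × 10^-3 = 2.687 × 10^-3 mol
mass of Na2CO3 = 2.687 × 10^-3 × 105.99 g/mol = 0.2847 g
% Na2CO3 = 0.2847 / 0.4584 × 100 = 62.12 %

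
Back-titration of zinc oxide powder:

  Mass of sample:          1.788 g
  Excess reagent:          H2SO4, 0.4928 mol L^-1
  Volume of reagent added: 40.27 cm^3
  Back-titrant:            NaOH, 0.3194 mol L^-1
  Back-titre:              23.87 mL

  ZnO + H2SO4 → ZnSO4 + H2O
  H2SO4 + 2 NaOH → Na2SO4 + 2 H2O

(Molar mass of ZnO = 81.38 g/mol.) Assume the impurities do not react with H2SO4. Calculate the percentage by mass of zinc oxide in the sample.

72.97 %

n(H2SO4) added = 0.04027 × 0.4928 = 0.01985 mol
n(NaOH) used in back-titration = 0.02387 × 0.3194 = 7.624 × 10^-3 mol
From the 1:2 ratio, n(H2SO4) left over = 1/2 × 7.624 × 10^-3 = 3.812 × 10^-3 mol
n(H2SO4) consumed by analyte = 0.01985 − 3.812 × 10^-3 = 0.01603 mol
n(ZnO) = 0.01603 mol (1:1 ratio)
mass of ZnO = 0.01603 × 81.38 = 1.305 g
% ZnO = 1.305 / 1.788 × 100 = 72.97 %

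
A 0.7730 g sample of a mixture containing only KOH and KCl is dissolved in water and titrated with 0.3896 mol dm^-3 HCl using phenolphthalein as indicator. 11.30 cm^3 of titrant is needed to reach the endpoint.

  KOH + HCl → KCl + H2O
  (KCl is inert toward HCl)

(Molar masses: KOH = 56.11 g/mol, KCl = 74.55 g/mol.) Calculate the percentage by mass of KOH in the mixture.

31.96 %

n(HCl) = 0.01130 × 0.3896 = 4.402 × 10^-3 mol
Let x = n(KOH), y = n(KCl).
Titrant: 1x = 4.402 × 10^-3;  mass: 56.11x + 74.55y = 0.7730
Solving, x = 4.402 × 10^-3 mol, y = 7.055 × 10^-3 mol
mass of KOH = 4.402 × 10^-3 × 56.11 = 0.2470 g
% KOH = 0.2470 / 0.7730 × 100 = 31.96 %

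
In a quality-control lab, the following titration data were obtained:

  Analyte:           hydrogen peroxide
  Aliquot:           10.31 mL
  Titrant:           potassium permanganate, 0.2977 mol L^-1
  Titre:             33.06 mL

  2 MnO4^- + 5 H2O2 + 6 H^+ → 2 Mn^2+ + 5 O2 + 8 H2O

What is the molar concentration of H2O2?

n(KMnO4) = 0.03306 L × 0.2977 mol/L = 9.842 × 10^-3 mol
From the 5:2 mole ratio, n(H2O2) = 5/2 × 9.842 × 10^-3 = 0.02460 mol
[H2O2] = 0.02460 mol / 0.01031 L = 2.387 mol/L

2.387 mol/L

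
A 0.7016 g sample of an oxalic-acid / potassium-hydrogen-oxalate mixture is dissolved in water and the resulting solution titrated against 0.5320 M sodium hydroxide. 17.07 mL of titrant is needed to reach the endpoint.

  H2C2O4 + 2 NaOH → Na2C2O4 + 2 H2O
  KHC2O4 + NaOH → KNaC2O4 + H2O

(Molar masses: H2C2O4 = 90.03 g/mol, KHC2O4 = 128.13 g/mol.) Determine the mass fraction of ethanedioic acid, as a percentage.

35.66 %

n(NaOH) = 0.01707 × 0.5320 = 9.081 × 10^-3 mol
Let x = n(H2C2O4), y = n(KHC2O4).
Titrant: 2x + 1y = 9.081 × 10^-3;  mass: 90.03x + 128.13y = 0.7016
Solving, x = 2.779 × 10^-3 mol, y = 3.523 × 10^-3 mol
mass of H2C2O4 = 2.779 × 10^-3 × 90.03 = 0.2502 g
% H2C2O4 = 0.2502 / 0.7016 × 100 = 35.66 %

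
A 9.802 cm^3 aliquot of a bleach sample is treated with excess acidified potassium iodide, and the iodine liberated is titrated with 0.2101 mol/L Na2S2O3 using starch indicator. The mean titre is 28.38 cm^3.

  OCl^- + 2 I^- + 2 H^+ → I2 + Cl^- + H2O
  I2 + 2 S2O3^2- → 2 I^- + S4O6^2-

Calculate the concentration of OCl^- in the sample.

n(S2O3^2-) = 0.02838 × 0.2101 = 5.963 × 10^-3 mol
n(I2) = n(S2O3^2-)/2 = 2.981 × 10^-3 mol
n(OCl^-) in the aliquot = 2.981 × 10^-3 mol (1:1 ratio)
[OCl^-] = 2.981 × 10^-3 / 0.009802 = 0.3042 mol/L

0.3042 mol/L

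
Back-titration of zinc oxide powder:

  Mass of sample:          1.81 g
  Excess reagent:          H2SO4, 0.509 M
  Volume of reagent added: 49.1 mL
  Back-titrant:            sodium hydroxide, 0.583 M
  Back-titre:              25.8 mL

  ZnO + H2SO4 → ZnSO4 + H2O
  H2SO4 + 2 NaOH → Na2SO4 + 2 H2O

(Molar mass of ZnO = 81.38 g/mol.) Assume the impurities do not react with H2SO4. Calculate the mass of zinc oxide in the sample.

n(H2SO4) added = 0.0491 × 0.509 = 0.0250 mol
n(NaOH) used in back-titration = 0.0258 × 0.583 = 0.0150 mol
From the 1:2 ratio, n(H2SO4) left over = 1/2 × 0.0150 = 7.52 × 10^-3 mol
n(H2SO4) consumed by analyte = 0.0250 − 7.52 × 10^-3 = 0.0175 mol
n(ZnO) = 0.0175 mol (1:1 ratio)
mass of ZnO = 0.0175 × 81.38 = 1.42 g

1.42 g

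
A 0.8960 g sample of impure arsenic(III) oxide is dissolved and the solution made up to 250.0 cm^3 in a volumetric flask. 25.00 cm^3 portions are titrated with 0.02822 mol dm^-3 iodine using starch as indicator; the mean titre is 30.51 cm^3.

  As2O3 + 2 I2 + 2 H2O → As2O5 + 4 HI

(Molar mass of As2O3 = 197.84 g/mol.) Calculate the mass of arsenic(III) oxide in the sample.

n(I2) per titration = 0.03051 × 0.02822 = 8.610 × 10^-4 mol
From the 1:2 ratio, n(As2O3) in each aliquot = 1/2 × 8.610 × 10^-4 = 4.305 × 10^-4 mol
n(As2O3) in the whole flask = 4.305 × 10^-4 × 250.0/25.00 = 4.305 × 10^-3 mol
mass of As2O3 = 4.305 × 10^-3 × 197.84 = 0.8517 g

0.8517 g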